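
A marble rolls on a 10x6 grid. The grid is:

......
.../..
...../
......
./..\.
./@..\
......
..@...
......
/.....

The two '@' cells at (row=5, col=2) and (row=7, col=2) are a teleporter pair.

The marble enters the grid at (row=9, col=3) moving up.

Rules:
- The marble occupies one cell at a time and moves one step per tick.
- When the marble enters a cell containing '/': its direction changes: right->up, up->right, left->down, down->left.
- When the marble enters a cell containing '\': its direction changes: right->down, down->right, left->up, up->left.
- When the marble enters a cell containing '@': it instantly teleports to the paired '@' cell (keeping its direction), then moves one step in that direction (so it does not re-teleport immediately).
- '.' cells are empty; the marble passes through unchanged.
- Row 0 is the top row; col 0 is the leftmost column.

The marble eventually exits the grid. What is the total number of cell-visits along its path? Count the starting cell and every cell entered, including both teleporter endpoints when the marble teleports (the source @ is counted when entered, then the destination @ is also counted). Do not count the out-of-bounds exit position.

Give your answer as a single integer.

Step 1: enter (9,3), '.' pass, move up to (8,3)
Step 2: enter (8,3), '.' pass, move up to (7,3)
Step 3: enter (7,3), '.' pass, move up to (6,3)
Step 4: enter (6,3), '.' pass, move up to (5,3)
Step 5: enter (5,3), '.' pass, move up to (4,3)
Step 6: enter (4,3), '.' pass, move up to (3,3)
Step 7: enter (3,3), '.' pass, move up to (2,3)
Step 8: enter (2,3), '.' pass, move up to (1,3)
Step 9: enter (1,3), '/' deflects up->right, move right to (1,4)
Step 10: enter (1,4), '.' pass, move right to (1,5)
Step 11: enter (1,5), '.' pass, move right to (1,6)
Step 12: at (1,6) — EXIT via right edge, pos 1
Path length (cell visits): 11

Answer: 11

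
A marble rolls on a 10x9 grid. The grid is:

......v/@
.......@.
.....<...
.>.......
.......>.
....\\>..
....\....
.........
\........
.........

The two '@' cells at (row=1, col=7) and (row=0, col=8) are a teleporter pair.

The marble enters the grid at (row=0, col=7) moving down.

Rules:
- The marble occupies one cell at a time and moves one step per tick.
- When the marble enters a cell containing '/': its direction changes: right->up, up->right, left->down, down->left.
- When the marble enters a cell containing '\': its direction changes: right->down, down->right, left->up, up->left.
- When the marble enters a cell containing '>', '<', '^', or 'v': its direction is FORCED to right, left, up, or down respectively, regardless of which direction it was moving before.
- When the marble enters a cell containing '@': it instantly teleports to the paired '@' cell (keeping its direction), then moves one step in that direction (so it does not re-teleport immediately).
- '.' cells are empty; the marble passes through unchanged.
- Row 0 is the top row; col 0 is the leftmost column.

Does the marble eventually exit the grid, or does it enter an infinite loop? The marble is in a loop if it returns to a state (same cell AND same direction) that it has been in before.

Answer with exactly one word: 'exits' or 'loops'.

Step 1: enter (0,7), '/' deflects down->left, move left to (0,6)
Step 2: enter (0,6), 'v' forces left->down, move down to (1,6)
Step 3: enter (1,6), '.' pass, move down to (2,6)
Step 4: enter (2,6), '.' pass, move down to (3,6)
Step 5: enter (3,6), '.' pass, move down to (4,6)
Step 6: enter (4,6), '.' pass, move down to (5,6)
Step 7: enter (5,6), '>' forces down->right, move right to (5,7)
Step 8: enter (5,7), '.' pass, move right to (5,8)
Step 9: enter (5,8), '.' pass, move right to (5,9)
Step 10: at (5,9) — EXIT via right edge, pos 5

Answer: exits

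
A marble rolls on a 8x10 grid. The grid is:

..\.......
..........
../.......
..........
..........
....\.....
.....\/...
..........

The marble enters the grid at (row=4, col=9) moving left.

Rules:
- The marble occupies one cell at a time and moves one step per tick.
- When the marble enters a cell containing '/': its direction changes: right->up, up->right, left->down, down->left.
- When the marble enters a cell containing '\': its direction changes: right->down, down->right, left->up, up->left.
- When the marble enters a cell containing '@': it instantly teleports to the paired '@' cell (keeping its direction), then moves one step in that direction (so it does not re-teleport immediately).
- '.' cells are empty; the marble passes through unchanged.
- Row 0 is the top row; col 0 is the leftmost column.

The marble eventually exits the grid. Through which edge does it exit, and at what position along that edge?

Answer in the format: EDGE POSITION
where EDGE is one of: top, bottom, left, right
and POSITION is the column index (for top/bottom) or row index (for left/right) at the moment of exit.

Answer: left 4

Derivation:
Step 1: enter (4,9), '.' pass, move left to (4,8)
Step 2: enter (4,8), '.' pass, move left to (4,7)
Step 3: enter (4,7), '.' pass, move left to (4,6)
Step 4: enter (4,6), '.' pass, move left to (4,5)
Step 5: enter (4,5), '.' pass, move left to (4,4)
Step 6: enter (4,4), '.' pass, move left to (4,3)
Step 7: enter (4,3), '.' pass, move left to (4,2)
Step 8: enter (4,2), '.' pass, move left to (4,1)
Step 9: enter (4,1), '.' pass, move left to (4,0)
Step 10: enter (4,0), '.' pass, move left to (4,-1)
Step 11: at (4,-1) — EXIT via left edge, pos 4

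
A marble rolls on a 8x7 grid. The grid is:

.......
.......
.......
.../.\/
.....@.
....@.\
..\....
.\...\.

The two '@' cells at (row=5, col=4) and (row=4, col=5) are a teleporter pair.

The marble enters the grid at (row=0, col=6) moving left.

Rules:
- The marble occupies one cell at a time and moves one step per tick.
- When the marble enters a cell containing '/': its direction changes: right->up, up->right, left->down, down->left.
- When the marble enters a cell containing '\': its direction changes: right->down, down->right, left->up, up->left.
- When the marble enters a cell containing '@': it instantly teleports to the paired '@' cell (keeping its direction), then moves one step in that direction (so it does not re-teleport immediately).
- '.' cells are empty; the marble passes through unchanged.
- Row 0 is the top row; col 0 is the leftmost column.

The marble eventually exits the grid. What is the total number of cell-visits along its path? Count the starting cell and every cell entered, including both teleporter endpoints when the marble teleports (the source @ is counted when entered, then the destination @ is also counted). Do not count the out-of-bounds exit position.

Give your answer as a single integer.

Answer: 7

Derivation:
Step 1: enter (0,6), '.' pass, move left to (0,5)
Step 2: enter (0,5), '.' pass, move left to (0,4)
Step 3: enter (0,4), '.' pass, move left to (0,3)
Step 4: enter (0,3), '.' pass, move left to (0,2)
Step 5: enter (0,2), '.' pass, move left to (0,1)
Step 6: enter (0,1), '.' pass, move left to (0,0)
Step 7: enter (0,0), '.' pass, move left to (0,-1)
Step 8: at (0,-1) — EXIT via left edge, pos 0
Path length (cell visits): 7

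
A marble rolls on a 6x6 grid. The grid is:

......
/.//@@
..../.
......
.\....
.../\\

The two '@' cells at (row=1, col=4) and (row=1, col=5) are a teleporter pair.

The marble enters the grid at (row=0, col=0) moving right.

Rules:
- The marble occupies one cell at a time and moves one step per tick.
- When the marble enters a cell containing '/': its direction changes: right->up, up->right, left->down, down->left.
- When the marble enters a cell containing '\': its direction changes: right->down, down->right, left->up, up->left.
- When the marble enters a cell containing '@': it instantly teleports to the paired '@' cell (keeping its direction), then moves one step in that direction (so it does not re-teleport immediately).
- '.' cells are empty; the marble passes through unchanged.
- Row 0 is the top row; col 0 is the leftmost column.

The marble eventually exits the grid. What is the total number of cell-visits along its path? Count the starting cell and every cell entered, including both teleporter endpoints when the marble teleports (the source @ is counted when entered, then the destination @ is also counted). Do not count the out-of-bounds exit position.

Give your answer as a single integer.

Step 1: enter (0,0), '.' pass, move right to (0,1)
Step 2: enter (0,1), '.' pass, move right to (0,2)
Step 3: enter (0,2), '.' pass, move right to (0,3)
Step 4: enter (0,3), '.' pass, move right to (0,4)
Step 5: enter (0,4), '.' pass, move right to (0,5)
Step 6: enter (0,5), '.' pass, move right to (0,6)
Step 7: at (0,6) — EXIT via right edge, pos 0
Path length (cell visits): 6

Answer: 6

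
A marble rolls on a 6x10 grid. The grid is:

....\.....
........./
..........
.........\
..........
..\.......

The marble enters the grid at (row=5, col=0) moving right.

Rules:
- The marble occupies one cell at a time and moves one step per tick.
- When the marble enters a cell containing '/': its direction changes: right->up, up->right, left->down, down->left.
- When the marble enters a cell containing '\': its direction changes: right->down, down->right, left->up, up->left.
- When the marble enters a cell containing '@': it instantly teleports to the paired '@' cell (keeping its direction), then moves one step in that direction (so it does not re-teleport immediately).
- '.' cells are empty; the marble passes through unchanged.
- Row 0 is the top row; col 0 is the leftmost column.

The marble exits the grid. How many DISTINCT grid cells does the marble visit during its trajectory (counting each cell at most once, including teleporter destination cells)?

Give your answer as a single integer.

Answer: 3

Derivation:
Step 1: enter (5,0), '.' pass, move right to (5,1)
Step 2: enter (5,1), '.' pass, move right to (5,2)
Step 3: enter (5,2), '\' deflects right->down, move down to (6,2)
Step 4: at (6,2) — EXIT via bottom edge, pos 2
Distinct cells visited: 3 (path length 3)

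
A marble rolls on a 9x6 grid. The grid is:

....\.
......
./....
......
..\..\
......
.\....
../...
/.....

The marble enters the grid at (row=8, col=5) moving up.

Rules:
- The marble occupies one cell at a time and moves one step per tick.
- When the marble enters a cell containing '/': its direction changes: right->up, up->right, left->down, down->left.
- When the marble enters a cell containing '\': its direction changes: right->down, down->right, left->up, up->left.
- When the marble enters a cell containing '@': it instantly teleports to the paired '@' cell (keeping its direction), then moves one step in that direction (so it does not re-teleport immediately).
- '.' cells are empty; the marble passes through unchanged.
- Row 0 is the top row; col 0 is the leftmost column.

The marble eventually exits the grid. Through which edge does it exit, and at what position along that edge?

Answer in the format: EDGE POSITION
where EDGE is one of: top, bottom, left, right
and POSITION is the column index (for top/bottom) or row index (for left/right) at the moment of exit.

Answer: top 2

Derivation:
Step 1: enter (8,5), '.' pass, move up to (7,5)
Step 2: enter (7,5), '.' pass, move up to (6,5)
Step 3: enter (6,5), '.' pass, move up to (5,5)
Step 4: enter (5,5), '.' pass, move up to (4,5)
Step 5: enter (4,5), '\' deflects up->left, move left to (4,4)
Step 6: enter (4,4), '.' pass, move left to (4,3)
Step 7: enter (4,3), '.' pass, move left to (4,2)
Step 8: enter (4,2), '\' deflects left->up, move up to (3,2)
Step 9: enter (3,2), '.' pass, move up to (2,2)
Step 10: enter (2,2), '.' pass, move up to (1,2)
Step 11: enter (1,2), '.' pass, move up to (0,2)
Step 12: enter (0,2), '.' pass, move up to (-1,2)
Step 13: at (-1,2) — EXIT via top edge, pos 2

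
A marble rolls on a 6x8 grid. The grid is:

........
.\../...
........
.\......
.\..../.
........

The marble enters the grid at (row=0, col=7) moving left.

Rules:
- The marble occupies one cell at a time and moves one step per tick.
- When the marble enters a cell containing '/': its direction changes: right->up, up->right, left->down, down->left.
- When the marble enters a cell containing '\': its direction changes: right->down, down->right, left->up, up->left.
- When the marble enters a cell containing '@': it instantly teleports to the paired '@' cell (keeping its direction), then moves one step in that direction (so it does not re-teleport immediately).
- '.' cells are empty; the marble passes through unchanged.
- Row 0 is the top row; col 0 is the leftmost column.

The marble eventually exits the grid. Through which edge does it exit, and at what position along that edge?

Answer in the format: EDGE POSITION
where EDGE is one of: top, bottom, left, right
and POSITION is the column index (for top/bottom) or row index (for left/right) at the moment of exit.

Step 1: enter (0,7), '.' pass, move left to (0,6)
Step 2: enter (0,6), '.' pass, move left to (0,5)
Step 3: enter (0,5), '.' pass, move left to (0,4)
Step 4: enter (0,4), '.' pass, move left to (0,3)
Step 5: enter (0,3), '.' pass, move left to (0,2)
Step 6: enter (0,2), '.' pass, move left to (0,1)
Step 7: enter (0,1), '.' pass, move left to (0,0)
Step 8: enter (0,0), '.' pass, move left to (0,-1)
Step 9: at (0,-1) — EXIT via left edge, pos 0

Answer: left 0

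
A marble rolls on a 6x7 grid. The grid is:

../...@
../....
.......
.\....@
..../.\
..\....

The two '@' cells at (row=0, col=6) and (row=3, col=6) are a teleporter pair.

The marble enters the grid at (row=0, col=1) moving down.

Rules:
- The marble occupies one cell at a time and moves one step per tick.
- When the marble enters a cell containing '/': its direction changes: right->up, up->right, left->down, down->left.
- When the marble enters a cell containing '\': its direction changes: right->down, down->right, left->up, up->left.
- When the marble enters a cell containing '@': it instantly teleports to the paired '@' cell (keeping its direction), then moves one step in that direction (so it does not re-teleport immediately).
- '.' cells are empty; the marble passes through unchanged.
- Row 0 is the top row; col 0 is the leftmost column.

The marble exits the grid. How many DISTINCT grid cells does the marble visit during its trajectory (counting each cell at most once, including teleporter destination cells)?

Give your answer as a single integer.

Answer: 10

Derivation:
Step 1: enter (0,1), '.' pass, move down to (1,1)
Step 2: enter (1,1), '.' pass, move down to (2,1)
Step 3: enter (2,1), '.' pass, move down to (3,1)
Step 4: enter (3,1), '\' deflects down->right, move right to (3,2)
Step 5: enter (3,2), '.' pass, move right to (3,3)
Step 6: enter (3,3), '.' pass, move right to (3,4)
Step 7: enter (3,4), '.' pass, move right to (3,5)
Step 8: enter (3,5), '.' pass, move right to (3,6)
Step 9: enter (3,6), '@' teleport (3,6)->(0,6), also enter (0,6), move right to (0,7)
Step 10: at (0,7) — EXIT via right edge, pos 0
Distinct cells visited: 10 (path length 10)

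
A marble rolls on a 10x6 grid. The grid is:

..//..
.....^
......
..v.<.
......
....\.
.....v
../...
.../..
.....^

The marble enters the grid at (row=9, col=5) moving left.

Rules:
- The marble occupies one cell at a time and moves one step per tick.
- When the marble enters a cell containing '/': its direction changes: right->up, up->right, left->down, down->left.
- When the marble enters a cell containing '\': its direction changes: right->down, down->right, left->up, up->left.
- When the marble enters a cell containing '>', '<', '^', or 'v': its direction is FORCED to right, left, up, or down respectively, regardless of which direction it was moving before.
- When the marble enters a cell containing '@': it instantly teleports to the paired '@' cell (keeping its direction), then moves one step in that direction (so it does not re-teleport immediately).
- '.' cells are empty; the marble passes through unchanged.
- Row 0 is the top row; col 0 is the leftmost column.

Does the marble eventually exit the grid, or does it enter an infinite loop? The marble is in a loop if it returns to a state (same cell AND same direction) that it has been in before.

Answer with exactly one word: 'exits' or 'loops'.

Step 1: enter (9,5), '^' forces left->up, move up to (8,5)
Step 2: enter (8,5), '.' pass, move up to (7,5)
Step 3: enter (7,5), '.' pass, move up to (6,5)
Step 4: enter (6,5), 'v' forces up->down, move down to (7,5)
Step 5: enter (7,5), '.' pass, move down to (8,5)
Step 6: enter (8,5), '.' pass, move down to (9,5)
Step 7: enter (9,5), '^' forces down->up, move up to (8,5)
Step 8: at (8,5) dir=up — LOOP DETECTED (seen before)

Answer: loops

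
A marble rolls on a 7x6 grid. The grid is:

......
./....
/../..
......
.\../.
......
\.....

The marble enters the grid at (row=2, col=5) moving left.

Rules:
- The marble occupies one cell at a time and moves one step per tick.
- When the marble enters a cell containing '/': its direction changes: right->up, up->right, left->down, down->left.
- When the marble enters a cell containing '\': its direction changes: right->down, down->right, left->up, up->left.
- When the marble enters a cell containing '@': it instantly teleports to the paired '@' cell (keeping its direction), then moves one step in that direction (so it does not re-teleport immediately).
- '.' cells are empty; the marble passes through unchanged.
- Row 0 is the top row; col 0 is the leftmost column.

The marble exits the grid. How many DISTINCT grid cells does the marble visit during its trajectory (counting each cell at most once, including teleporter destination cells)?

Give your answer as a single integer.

Answer: 7

Derivation:
Step 1: enter (2,5), '.' pass, move left to (2,4)
Step 2: enter (2,4), '.' pass, move left to (2,3)
Step 3: enter (2,3), '/' deflects left->down, move down to (3,3)
Step 4: enter (3,3), '.' pass, move down to (4,3)
Step 5: enter (4,3), '.' pass, move down to (5,3)
Step 6: enter (5,3), '.' pass, move down to (6,3)
Step 7: enter (6,3), '.' pass, move down to (7,3)
Step 8: at (7,3) — EXIT via bottom edge, pos 3
Distinct cells visited: 7 (path length 7)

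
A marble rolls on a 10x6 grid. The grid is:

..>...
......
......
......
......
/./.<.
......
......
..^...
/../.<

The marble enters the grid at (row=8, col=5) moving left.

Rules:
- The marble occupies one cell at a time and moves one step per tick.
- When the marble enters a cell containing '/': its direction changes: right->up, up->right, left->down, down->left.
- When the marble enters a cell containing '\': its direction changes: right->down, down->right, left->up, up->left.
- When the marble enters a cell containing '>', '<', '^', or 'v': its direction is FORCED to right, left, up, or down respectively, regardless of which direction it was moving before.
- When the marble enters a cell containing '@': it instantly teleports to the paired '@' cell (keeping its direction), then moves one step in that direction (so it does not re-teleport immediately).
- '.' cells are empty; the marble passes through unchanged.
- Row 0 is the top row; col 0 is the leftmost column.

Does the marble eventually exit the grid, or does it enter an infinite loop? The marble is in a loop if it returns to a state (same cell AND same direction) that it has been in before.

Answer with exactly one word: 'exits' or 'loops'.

Answer: loops

Derivation:
Step 1: enter (8,5), '.' pass, move left to (8,4)
Step 2: enter (8,4), '.' pass, move left to (8,3)
Step 3: enter (8,3), '.' pass, move left to (8,2)
Step 4: enter (8,2), '^' forces left->up, move up to (7,2)
Step 5: enter (7,2), '.' pass, move up to (6,2)
Step 6: enter (6,2), '.' pass, move up to (5,2)
Step 7: enter (5,2), '/' deflects up->right, move right to (5,3)
Step 8: enter (5,3), '.' pass, move right to (5,4)
Step 9: enter (5,4), '<' forces right->left, move left to (5,3)
Step 10: enter (5,3), '.' pass, move left to (5,2)
Step 11: enter (5,2), '/' deflects left->down, move down to (6,2)
Step 12: enter (6,2), '.' pass, move down to (7,2)
Step 13: enter (7,2), '.' pass, move down to (8,2)
Step 14: enter (8,2), '^' forces down->up, move up to (7,2)
Step 15: at (7,2) dir=up — LOOP DETECTED (seen before)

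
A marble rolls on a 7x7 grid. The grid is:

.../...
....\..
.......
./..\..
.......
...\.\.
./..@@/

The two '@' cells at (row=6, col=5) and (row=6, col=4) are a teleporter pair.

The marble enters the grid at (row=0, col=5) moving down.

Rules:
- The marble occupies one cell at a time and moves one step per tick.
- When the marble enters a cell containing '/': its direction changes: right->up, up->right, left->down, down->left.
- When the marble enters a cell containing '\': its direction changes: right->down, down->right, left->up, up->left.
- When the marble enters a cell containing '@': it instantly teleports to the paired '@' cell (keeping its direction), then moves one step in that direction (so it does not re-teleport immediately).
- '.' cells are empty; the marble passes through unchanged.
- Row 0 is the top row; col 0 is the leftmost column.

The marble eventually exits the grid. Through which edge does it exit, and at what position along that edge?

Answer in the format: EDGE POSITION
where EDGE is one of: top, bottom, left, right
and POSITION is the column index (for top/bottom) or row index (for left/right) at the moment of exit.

Answer: right 5

Derivation:
Step 1: enter (0,5), '.' pass, move down to (1,5)
Step 2: enter (1,5), '.' pass, move down to (2,5)
Step 3: enter (2,5), '.' pass, move down to (3,5)
Step 4: enter (3,5), '.' pass, move down to (4,5)
Step 5: enter (4,5), '.' pass, move down to (5,5)
Step 6: enter (5,5), '\' deflects down->right, move right to (5,6)
Step 7: enter (5,6), '.' pass, move right to (5,7)
Step 8: at (5,7) — EXIT via right edge, pos 5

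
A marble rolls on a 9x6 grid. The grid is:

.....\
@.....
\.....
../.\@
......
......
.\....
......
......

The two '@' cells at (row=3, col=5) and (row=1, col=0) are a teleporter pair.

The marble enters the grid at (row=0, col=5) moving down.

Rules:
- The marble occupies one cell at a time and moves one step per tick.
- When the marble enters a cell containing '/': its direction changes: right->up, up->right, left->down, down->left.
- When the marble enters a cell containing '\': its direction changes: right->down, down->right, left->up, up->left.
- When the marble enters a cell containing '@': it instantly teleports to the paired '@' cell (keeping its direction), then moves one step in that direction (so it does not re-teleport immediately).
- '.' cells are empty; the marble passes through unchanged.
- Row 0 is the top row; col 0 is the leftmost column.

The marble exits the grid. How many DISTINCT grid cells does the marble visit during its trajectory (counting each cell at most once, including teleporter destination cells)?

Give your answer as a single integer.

Step 1: enter (0,5), '\' deflects down->right, move right to (0,6)
Step 2: at (0,6) — EXIT via right edge, pos 0
Distinct cells visited: 1 (path length 1)

Answer: 1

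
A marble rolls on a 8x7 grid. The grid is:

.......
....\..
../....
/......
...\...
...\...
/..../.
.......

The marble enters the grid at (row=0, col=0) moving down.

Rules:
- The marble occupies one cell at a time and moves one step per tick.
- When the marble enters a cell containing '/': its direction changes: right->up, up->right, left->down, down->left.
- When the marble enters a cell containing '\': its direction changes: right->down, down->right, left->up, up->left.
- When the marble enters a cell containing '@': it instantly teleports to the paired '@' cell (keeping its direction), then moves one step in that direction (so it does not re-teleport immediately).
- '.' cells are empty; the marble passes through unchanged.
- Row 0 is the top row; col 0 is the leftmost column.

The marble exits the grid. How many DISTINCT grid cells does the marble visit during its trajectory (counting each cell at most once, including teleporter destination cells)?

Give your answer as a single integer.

Step 1: enter (0,0), '.' pass, move down to (1,0)
Step 2: enter (1,0), '.' pass, move down to (2,0)
Step 3: enter (2,0), '.' pass, move down to (3,0)
Step 4: enter (3,0), '/' deflects down->left, move left to (3,-1)
Step 5: at (3,-1) — EXIT via left edge, pos 3
Distinct cells visited: 4 (path length 4)

Answer: 4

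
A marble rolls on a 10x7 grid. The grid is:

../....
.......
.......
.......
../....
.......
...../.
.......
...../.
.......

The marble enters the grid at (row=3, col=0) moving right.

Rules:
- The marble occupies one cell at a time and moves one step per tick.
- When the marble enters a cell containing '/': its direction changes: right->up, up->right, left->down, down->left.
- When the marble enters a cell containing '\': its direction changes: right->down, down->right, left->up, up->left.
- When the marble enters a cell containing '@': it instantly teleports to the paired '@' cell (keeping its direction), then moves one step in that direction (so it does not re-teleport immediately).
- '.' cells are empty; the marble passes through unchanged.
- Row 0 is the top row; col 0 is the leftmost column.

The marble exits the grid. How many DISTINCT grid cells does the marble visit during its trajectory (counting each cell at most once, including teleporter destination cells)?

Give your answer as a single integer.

Step 1: enter (3,0), '.' pass, move right to (3,1)
Step 2: enter (3,1), '.' pass, move right to (3,2)
Step 3: enter (3,2), '.' pass, move right to (3,3)
Step 4: enter (3,3), '.' pass, move right to (3,4)
Step 5: enter (3,4), '.' pass, move right to (3,5)
Step 6: enter (3,5), '.' pass, move right to (3,6)
Step 7: enter (3,6), '.' pass, move right to (3,7)
Step 8: at (3,7) — EXIT via right edge, pos 3
Distinct cells visited: 7 (path length 7)

Answer: 7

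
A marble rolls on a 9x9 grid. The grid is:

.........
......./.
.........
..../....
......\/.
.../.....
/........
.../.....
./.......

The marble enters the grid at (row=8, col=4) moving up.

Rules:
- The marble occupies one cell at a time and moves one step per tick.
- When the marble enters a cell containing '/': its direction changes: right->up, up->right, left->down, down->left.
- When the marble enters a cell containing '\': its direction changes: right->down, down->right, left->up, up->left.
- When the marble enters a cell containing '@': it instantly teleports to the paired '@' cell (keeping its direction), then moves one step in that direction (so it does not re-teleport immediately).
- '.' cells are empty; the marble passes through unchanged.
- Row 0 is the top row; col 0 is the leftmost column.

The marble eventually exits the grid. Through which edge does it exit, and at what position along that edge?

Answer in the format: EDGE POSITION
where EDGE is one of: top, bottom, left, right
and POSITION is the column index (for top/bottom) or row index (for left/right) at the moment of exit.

Step 1: enter (8,4), '.' pass, move up to (7,4)
Step 2: enter (7,4), '.' pass, move up to (6,4)
Step 3: enter (6,4), '.' pass, move up to (5,4)
Step 4: enter (5,4), '.' pass, move up to (4,4)
Step 5: enter (4,4), '.' pass, move up to (3,4)
Step 6: enter (3,4), '/' deflects up->right, move right to (3,5)
Step 7: enter (3,5), '.' pass, move right to (3,6)
Step 8: enter (3,6), '.' pass, move right to (3,7)
Step 9: enter (3,7), '.' pass, move right to (3,8)
Step 10: enter (3,8), '.' pass, move right to (3,9)
Step 11: at (3,9) — EXIT via right edge, pos 3

Answer: right 3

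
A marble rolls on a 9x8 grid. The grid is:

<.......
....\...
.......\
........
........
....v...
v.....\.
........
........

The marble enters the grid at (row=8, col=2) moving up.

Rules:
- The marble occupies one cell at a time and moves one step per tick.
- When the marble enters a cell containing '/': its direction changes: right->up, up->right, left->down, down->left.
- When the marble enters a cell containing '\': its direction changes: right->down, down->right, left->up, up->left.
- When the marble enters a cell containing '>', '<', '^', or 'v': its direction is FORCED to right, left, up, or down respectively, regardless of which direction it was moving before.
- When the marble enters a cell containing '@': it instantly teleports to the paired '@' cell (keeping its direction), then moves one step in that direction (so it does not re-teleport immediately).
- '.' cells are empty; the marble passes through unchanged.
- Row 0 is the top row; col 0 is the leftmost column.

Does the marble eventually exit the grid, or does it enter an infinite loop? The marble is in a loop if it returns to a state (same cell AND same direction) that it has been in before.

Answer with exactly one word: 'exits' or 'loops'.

Step 1: enter (8,2), '.' pass, move up to (7,2)
Step 2: enter (7,2), '.' pass, move up to (6,2)
Step 3: enter (6,2), '.' pass, move up to (5,2)
Step 4: enter (5,2), '.' pass, move up to (4,2)
Step 5: enter (4,2), '.' pass, move up to (3,2)
Step 6: enter (3,2), '.' pass, move up to (2,2)
Step 7: enter (2,2), '.' pass, move up to (1,2)
Step 8: enter (1,2), '.' pass, move up to (0,2)
Step 9: enter (0,2), '.' pass, move up to (-1,2)
Step 10: at (-1,2) — EXIT via top edge, pos 2

Answer: exits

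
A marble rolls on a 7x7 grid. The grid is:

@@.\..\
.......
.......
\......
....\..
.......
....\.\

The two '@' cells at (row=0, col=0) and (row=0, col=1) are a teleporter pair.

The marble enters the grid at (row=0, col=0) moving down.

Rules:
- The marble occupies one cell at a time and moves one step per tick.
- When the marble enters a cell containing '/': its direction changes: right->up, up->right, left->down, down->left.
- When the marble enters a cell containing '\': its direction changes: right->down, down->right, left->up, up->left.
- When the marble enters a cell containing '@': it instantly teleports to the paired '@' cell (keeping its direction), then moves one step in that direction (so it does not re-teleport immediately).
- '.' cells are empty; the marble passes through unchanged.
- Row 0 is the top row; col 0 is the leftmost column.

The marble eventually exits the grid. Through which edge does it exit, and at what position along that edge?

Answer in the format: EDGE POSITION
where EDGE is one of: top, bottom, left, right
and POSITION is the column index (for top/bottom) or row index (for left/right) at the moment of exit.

Answer: bottom 1

Derivation:
Step 1: enter (0,0), '@' teleport (0,0)->(0,1), also enter (0,1), move down to (1,1)
Step 2: enter (1,1), '.' pass, move down to (2,1)
Step 3: enter (2,1), '.' pass, move down to (3,1)
Step 4: enter (3,1), '.' pass, move down to (4,1)
Step 5: enter (4,1), '.' pass, move down to (5,1)
Step 6: enter (5,1), '.' pass, move down to (6,1)
Step 7: enter (6,1), '.' pass, move down to (7,1)
Step 8: at (7,1) — EXIT via bottom edge, pos 1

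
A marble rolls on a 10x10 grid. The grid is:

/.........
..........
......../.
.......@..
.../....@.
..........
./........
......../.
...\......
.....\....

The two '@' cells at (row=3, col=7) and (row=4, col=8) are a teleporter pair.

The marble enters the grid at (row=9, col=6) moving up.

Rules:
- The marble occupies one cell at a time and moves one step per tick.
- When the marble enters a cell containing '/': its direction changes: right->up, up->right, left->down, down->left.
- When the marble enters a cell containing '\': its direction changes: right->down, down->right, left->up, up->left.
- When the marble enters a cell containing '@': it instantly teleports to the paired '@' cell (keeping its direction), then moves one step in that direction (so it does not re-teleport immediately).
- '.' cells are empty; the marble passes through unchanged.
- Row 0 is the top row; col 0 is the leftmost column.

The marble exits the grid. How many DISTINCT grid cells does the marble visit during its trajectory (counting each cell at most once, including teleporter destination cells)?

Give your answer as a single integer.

Answer: 10

Derivation:
Step 1: enter (9,6), '.' pass, move up to (8,6)
Step 2: enter (8,6), '.' pass, move up to (7,6)
Step 3: enter (7,6), '.' pass, move up to (6,6)
Step 4: enter (6,6), '.' pass, move up to (5,6)
Step 5: enter (5,6), '.' pass, move up to (4,6)
Step 6: enter (4,6), '.' pass, move up to (3,6)
Step 7: enter (3,6), '.' pass, move up to (2,6)
Step 8: enter (2,6), '.' pass, move up to (1,6)
Step 9: enter (1,6), '.' pass, move up to (0,6)
Step 10: enter (0,6), '.' pass, move up to (-1,6)
Step 11: at (-1,6) — EXIT via top edge, pos 6
Distinct cells visited: 10 (path length 10)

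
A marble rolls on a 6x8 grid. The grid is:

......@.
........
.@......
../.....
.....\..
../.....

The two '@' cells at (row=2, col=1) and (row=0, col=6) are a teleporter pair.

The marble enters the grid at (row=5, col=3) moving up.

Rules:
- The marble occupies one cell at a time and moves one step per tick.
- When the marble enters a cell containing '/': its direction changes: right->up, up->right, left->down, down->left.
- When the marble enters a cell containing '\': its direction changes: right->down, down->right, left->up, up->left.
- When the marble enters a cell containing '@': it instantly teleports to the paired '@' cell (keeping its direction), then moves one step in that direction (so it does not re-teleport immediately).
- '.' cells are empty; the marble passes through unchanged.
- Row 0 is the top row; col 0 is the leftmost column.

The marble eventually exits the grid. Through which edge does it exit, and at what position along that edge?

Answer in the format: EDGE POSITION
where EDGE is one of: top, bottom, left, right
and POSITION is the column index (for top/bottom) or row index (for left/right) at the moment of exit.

Answer: top 3

Derivation:
Step 1: enter (5,3), '.' pass, move up to (4,3)
Step 2: enter (4,3), '.' pass, move up to (3,3)
Step 3: enter (3,3), '.' pass, move up to (2,3)
Step 4: enter (2,3), '.' pass, move up to (1,3)
Step 5: enter (1,3), '.' pass, move up to (0,3)
Step 6: enter (0,3), '.' pass, move up to (-1,3)
Step 7: at (-1,3) — EXIT via top edge, pos 3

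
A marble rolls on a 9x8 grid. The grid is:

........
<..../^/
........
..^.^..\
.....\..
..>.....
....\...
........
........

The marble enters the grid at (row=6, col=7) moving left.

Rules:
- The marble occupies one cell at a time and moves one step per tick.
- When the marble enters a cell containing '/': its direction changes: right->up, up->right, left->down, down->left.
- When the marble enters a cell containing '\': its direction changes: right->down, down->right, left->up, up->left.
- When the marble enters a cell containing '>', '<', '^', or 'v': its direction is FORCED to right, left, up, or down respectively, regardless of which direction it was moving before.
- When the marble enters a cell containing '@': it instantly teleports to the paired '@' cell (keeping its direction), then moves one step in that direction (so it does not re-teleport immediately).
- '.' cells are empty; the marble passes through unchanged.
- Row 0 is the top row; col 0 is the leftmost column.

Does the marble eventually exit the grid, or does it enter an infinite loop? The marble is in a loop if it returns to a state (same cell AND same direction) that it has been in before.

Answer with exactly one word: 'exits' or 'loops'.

Step 1: enter (6,7), '.' pass, move left to (6,6)
Step 2: enter (6,6), '.' pass, move left to (6,5)
Step 3: enter (6,5), '.' pass, move left to (6,4)
Step 4: enter (6,4), '\' deflects left->up, move up to (5,4)
Step 5: enter (5,4), '.' pass, move up to (4,4)
Step 6: enter (4,4), '.' pass, move up to (3,4)
Step 7: enter (3,4), '^' forces up->up, move up to (2,4)
Step 8: enter (2,4), '.' pass, move up to (1,4)
Step 9: enter (1,4), '.' pass, move up to (0,4)
Step 10: enter (0,4), '.' pass, move up to (-1,4)
Step 11: at (-1,4) — EXIT via top edge, pos 4

Answer: exits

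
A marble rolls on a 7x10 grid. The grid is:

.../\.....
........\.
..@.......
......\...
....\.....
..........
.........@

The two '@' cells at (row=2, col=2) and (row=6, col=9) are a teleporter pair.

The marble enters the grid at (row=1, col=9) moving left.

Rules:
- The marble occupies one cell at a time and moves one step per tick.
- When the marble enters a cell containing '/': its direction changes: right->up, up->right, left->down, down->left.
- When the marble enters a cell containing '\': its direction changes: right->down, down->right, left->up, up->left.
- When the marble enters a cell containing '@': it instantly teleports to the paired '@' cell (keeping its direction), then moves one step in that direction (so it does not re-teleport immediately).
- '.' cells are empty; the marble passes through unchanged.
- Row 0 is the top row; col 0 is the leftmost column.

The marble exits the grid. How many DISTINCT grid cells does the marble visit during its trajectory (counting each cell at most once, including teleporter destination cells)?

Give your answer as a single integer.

Step 1: enter (1,9), '.' pass, move left to (1,8)
Step 2: enter (1,8), '\' deflects left->up, move up to (0,8)
Step 3: enter (0,8), '.' pass, move up to (-1,8)
Step 4: at (-1,8) — EXIT via top edge, pos 8
Distinct cells visited: 3 (path length 3)

Answer: 3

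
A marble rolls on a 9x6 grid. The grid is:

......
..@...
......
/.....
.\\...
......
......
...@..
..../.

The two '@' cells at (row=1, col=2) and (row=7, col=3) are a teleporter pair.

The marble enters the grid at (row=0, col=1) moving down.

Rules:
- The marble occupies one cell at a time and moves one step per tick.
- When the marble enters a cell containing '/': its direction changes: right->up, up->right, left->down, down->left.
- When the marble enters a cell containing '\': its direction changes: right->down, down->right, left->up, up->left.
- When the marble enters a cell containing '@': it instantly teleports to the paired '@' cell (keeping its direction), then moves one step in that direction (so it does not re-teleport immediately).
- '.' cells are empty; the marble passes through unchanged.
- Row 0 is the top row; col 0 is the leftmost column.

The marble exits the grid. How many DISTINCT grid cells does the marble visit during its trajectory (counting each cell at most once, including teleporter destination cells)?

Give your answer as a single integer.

Step 1: enter (0,1), '.' pass, move down to (1,1)
Step 2: enter (1,1), '.' pass, move down to (2,1)
Step 3: enter (2,1), '.' pass, move down to (3,1)
Step 4: enter (3,1), '.' pass, move down to (4,1)
Step 5: enter (4,1), '\' deflects down->right, move right to (4,2)
Step 6: enter (4,2), '\' deflects right->down, move down to (5,2)
Step 7: enter (5,2), '.' pass, move down to (6,2)
Step 8: enter (6,2), '.' pass, move down to (7,2)
Step 9: enter (7,2), '.' pass, move down to (8,2)
Step 10: enter (8,2), '.' pass, move down to (9,2)
Step 11: at (9,2) — EXIT via bottom edge, pos 2
Distinct cells visited: 10 (path length 10)

Answer: 10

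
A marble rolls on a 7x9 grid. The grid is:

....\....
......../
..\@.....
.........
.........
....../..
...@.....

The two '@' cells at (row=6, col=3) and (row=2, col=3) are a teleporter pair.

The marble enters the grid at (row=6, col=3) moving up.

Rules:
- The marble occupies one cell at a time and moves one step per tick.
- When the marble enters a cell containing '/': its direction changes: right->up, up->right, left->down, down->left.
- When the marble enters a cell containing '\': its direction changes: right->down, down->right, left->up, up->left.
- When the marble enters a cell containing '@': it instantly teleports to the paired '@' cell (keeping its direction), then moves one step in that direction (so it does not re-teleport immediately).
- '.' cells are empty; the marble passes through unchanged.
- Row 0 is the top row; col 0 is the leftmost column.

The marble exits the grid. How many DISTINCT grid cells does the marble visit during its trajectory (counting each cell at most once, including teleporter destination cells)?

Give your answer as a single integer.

Answer: 4

Derivation:
Step 1: enter (6,3), '@' teleport (6,3)->(2,3), also enter (2,3), move up to (1,3)
Step 2: enter (1,3), '.' pass, move up to (0,3)
Step 3: enter (0,3), '.' pass, move up to (-1,3)
Step 4: at (-1,3) — EXIT via top edge, pos 3
Distinct cells visited: 4 (path length 4)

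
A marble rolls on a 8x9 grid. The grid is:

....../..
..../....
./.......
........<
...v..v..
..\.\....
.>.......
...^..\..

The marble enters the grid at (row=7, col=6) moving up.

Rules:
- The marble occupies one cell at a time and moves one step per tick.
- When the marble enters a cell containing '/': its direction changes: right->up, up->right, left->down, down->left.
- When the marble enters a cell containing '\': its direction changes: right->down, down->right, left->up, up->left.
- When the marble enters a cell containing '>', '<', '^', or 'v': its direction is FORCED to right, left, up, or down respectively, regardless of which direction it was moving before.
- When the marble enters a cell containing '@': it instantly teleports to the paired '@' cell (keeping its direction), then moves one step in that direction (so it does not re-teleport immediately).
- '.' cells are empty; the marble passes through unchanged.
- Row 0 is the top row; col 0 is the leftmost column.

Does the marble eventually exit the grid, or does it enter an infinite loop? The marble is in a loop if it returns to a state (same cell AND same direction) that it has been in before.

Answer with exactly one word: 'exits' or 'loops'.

Answer: loops

Derivation:
Step 1: enter (7,6), '\' deflects up->left, move left to (7,5)
Step 2: enter (7,5), '.' pass, move left to (7,4)
Step 3: enter (7,4), '.' pass, move left to (7,3)
Step 4: enter (7,3), '^' forces left->up, move up to (6,3)
Step 5: enter (6,3), '.' pass, move up to (5,3)
Step 6: enter (5,3), '.' pass, move up to (4,3)
Step 7: enter (4,3), 'v' forces up->down, move down to (5,3)
Step 8: enter (5,3), '.' pass, move down to (6,3)
Step 9: enter (6,3), '.' pass, move down to (7,3)
Step 10: enter (7,3), '^' forces down->up, move up to (6,3)
Step 11: at (6,3) dir=up — LOOP DETECTED (seen before)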